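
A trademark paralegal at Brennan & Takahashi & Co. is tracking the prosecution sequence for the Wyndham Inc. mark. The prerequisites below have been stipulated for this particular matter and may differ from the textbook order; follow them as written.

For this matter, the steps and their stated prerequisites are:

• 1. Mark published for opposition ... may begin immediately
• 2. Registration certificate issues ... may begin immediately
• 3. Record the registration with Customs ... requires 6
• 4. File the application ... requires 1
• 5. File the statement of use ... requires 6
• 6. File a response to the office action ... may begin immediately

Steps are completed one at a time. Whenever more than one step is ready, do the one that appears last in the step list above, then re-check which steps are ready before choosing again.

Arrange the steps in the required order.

6 5 3 2 1 4

6, 2 and 1 have no prerequisites; 6 is listed later, so 6 is first.
5 and 3 now also ready, so the ready set is {5, 3, 2, 1}; 5 is listed later → 5.
Now 3, 2 and 1 have their prerequisites met. 3 is listed later, so 3 next.
2 and 1 are both available; 2 is listed later → 2.
1 is the only step now ready → 1.
Next only 4 has its prerequisites met → 4.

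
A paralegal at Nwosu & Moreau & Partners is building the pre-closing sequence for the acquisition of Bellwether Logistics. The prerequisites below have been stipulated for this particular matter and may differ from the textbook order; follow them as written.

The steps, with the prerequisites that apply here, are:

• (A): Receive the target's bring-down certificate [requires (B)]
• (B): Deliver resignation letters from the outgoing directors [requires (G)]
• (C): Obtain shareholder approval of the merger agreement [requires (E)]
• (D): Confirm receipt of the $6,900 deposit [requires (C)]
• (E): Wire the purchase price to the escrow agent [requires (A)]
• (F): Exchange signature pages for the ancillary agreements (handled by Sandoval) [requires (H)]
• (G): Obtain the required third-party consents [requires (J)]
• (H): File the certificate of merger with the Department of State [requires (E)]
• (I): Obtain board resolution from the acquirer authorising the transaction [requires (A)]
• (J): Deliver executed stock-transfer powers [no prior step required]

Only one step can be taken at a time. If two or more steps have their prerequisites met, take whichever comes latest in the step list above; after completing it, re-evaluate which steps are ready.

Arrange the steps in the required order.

(J) → (G) → (B) → (A) → (I) → (E) → (H) → (F) → (C) → (D)

(J) is the only step with nothing outstanding, so it goes first.
(G) needed (J), now all done → (G).
(B) needed (G), now all done → (B).
(A) needed (B), now all done → (A).
(I) and (E) are both available; (I) is listed later → (I).
(E) needed (A), now all done → (E).
(H) and (C) are both available; (H) is listed later → (H).
(F) and (C) are both available; (F) is listed later → (F).
(C) needed (E), now all done → (C).
That leaves (D) as the only ready step → (D).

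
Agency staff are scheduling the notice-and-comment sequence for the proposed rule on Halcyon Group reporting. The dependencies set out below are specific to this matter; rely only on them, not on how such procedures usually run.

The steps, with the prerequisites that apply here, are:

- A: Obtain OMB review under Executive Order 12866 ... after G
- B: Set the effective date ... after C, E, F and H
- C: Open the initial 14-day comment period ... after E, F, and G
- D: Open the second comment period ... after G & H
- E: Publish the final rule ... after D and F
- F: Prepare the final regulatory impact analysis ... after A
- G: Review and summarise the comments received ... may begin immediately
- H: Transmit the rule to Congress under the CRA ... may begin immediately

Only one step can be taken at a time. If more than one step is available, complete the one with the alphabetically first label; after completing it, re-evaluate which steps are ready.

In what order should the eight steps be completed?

Nothing is required for G and H. G has the earlier label → G first.
Ready: A and H. A has the earlier label → A.
F now also ready, so the ready set is {F, H}; F has the earlier label → F.
Next only H has its prerequisites met → H.
Next only D has its prerequisites met → D.
Next only E has its prerequisites met → E.
C needed E, F and G, now all done → C.
Next only B has its prerequisites met → B.

G → A → F → H → D → E → C → B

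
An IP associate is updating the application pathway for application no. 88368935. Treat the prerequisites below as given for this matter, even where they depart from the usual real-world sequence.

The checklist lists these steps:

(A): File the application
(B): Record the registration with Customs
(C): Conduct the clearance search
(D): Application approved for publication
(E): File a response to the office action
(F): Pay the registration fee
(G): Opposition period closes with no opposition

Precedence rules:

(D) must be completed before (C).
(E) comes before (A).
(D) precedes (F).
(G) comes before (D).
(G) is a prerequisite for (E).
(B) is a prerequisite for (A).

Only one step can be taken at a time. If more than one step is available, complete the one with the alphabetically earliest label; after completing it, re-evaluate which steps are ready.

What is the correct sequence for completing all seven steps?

(B), (G), (D), (C), (E), (A), (F)

(B) and (G) have no prerequisites; (B) has the earlier label, so (B) is first.
That leaves (G) as the only ready step → (G).
Ready: (D) and (E). (D) has the earlier label → (D).
(C) and (F) now also ready, so the ready set is {(C), (E), (F)}; (C) has the earlier label → (C).
(E) and (F) are both available; (E) has the earlier label → (E).
(A) and (F) are both available; (A) has the earlier label → (A).
(F) is the only step now ready → (F).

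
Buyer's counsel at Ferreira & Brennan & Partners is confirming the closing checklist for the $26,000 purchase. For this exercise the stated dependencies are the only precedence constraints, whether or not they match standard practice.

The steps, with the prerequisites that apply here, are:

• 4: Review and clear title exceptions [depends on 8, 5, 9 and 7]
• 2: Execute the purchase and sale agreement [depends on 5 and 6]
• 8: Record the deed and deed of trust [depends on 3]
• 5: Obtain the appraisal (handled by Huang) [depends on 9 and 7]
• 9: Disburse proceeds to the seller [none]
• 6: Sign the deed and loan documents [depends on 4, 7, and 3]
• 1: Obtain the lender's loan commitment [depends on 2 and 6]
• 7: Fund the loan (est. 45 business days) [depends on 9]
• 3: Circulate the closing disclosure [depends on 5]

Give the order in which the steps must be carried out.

9 has no prerequisites → 9 first.
Next only 7 has its prerequisites met → 7.
Next only 5 has its prerequisites met → 5.
3 needed 5, now all done → 3.
8 needed 3, now all done → 8.
4 needed 8, 5, 9 and 7, now all done → 4.
6 is the only step now ready → 6.
2 needed 5 and 6, now all done → 2.
1 is the only step now ready → 1.

9 7 5 3 8 4 6 2 1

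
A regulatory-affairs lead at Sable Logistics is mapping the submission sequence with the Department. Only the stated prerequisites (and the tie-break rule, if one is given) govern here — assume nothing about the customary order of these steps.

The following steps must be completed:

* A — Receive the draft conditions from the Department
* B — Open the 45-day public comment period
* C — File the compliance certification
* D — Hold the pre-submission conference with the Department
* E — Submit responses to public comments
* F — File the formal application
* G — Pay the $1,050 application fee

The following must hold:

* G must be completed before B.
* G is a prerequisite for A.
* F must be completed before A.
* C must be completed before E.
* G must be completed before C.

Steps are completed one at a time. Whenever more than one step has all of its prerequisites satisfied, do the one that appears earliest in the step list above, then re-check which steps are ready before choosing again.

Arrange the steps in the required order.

D, F, G, A, B, C, E

Nothing is required for D, F and G. D is listed earlier → D first.
F and G are both available; F is listed earlier → F.
Next only G has its prerequisites met → G.
Ready: A, B and C. A is listed earlier → A.
Now B and C have their prerequisites met. B is listed earlier, so B next.
C is the only step now ready → C.
E needed C, now all done → E.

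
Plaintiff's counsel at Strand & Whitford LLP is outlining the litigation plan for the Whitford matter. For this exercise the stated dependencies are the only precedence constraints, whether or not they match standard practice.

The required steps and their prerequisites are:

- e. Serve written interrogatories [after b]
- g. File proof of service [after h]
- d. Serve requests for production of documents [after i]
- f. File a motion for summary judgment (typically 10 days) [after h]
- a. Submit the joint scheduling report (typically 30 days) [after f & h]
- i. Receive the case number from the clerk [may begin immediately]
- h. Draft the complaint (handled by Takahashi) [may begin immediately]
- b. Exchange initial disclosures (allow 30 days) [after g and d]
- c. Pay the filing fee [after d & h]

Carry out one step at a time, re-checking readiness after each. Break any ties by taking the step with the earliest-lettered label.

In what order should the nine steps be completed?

Nothing is required for h and i. h has the earlier label → h first.
f and g now also ready, so the ready set is {f, g, i}; f has the earlier label → f.
a now also ready, so the ready set is {a, g, i}; a has the earlier label → a.
g and i are both available; g has the earlier label → g.
That leaves i as the only ready step → i.
d is the only step now ready → d.
Ready: b and c. b has the earlier label → b.
e now also ready, so the ready set is {c, e}; c has the earlier label → c.
e needed b, now all done → e.

h, f, a, g, i, d, b, c, e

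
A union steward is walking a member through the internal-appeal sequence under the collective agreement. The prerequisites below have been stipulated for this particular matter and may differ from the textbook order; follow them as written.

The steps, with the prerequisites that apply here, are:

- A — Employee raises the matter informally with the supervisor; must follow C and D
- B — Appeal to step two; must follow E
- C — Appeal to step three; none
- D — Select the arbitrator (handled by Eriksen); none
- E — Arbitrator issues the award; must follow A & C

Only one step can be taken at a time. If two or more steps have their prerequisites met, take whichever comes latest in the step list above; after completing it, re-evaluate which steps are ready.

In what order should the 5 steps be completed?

D → C → A → E → B

D and C have no prerequisites; D is listed later, so D is first.
C is the only step now ready → C.
A needed D and C, now all done → A.
E is the only step now ready → E.
B needed E, now all done → B.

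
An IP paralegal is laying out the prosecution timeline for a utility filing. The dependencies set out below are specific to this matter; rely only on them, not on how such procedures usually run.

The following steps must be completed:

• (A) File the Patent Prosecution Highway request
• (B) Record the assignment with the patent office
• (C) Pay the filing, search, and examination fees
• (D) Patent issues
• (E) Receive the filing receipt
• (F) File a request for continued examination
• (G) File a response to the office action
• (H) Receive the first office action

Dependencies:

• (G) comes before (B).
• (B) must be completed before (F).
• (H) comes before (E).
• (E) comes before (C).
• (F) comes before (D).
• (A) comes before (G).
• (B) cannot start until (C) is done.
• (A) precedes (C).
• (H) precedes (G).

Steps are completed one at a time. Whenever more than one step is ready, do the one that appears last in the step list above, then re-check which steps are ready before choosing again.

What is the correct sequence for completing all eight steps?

Nothing is required for (H) and (A). (H) is listed later → (H) first.
(E) and (A) are both available; (E) is listed later → (E).
Next only (A) has its prerequisites met → (A).
(G) and (C) are both available; (G) is listed later → (G).
Next only (C) has its prerequisites met → (C).
Next only (B) has its prerequisites met → (B).
(F) needed (B), now all done → (F).
(D) needed (F), now all done → (D).

(H), (E), (A), (G), (C), (B), (F), (D)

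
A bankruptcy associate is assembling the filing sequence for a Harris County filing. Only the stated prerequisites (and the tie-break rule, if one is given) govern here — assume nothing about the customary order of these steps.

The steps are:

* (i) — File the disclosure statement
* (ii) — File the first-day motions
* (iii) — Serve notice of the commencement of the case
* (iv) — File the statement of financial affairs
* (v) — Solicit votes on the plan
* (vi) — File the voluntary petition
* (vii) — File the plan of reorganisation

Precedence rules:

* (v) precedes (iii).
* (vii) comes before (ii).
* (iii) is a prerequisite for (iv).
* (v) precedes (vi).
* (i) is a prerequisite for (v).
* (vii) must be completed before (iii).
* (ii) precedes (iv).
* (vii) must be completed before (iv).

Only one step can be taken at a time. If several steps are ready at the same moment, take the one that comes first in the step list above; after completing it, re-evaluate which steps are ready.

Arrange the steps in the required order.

(i), (v), (vi), (vii), (ii), (iii), (iv)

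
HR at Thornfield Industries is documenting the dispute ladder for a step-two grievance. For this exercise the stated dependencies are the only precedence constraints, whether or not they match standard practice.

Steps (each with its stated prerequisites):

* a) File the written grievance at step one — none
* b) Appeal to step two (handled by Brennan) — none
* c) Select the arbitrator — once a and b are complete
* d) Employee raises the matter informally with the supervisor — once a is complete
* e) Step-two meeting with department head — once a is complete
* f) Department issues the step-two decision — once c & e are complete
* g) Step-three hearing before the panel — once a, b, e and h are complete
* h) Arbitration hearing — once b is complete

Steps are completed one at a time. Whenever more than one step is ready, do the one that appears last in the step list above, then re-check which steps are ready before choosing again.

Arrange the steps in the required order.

Nothing is required for b and a. b is listed later → b first.
h and a are both available; h is listed later → h.
a is the only step now ready → a.
Now e, d and c have their prerequisites met. e is listed later, so e next.
g now also ready, so the ready set is {g, d, c}; g is listed later → g.
d and c are both available; d is listed later → d.
c needed b and a, now all done → c.
That leaves f as the only ready step → f.

b → h → a → e → g → d → c → f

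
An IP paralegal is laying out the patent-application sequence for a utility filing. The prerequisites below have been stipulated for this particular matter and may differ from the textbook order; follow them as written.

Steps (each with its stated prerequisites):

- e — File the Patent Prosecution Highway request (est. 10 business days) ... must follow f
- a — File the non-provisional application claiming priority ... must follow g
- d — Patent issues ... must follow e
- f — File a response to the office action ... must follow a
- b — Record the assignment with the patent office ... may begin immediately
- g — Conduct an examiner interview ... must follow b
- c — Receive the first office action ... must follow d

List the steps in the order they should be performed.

b is the only step with nothing outstanding, so it goes first.
g needed b, now all done → g.
a needed g, now all done → a.
f needed a, now all done → f.
That leaves e as the only ready step → e.
d needed e, now all done → d.
Next only c has its prerequisites met → c.

b, g, a, f, e, d, c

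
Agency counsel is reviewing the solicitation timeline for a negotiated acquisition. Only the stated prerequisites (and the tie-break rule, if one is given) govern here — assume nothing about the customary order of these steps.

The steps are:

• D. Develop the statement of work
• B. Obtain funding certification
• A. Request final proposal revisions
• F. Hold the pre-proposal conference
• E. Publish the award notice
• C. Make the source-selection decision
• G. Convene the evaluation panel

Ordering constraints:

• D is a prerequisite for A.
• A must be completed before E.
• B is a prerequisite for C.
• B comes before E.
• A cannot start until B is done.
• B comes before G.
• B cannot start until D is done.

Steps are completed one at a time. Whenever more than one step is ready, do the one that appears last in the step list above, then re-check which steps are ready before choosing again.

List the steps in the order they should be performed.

F D B G C A E

F and D have no prerequisites; F is listed later, so F is first.
That leaves D as the only ready step → D.
B needed D, now all done → B.
Now G, C and A have their prerequisites met. G is listed later, so G next.
Now C and A have their prerequisites met. C is listed later, so C next.
A is the only step now ready → A.
E needed A and B, now all done → E.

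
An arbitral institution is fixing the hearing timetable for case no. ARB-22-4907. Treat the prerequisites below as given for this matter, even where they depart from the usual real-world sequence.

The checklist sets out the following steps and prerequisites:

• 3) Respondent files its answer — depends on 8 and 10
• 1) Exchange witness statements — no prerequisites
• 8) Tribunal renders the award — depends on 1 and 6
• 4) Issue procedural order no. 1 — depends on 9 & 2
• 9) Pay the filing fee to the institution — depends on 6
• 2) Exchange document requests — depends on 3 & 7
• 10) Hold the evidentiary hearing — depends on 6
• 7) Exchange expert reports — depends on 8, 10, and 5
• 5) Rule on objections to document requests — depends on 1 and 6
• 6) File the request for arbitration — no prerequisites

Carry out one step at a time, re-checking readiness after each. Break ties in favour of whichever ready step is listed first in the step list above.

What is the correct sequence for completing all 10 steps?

1 and 6 have no prerequisites; 1 is listed earlier, so 1 is first.
Next only 6 has its prerequisites met → 6.
8, 9, 10 and 5 are all available; 8 is listed earlier → 8.
Now 9, 10 and 5 have their prerequisites met. 9 is listed earlier, so 9 next.
Ready: 10 and 5. 10 is listed earlier → 10.
3 and 5 are both available; 3 is listed earlier → 3.
That leaves 5 as the only ready step → 5.
7 needed 8, 10 and 5, now all done → 7.
Next only 2 has its prerequisites met → 2.
Next only 4 has its prerequisites met → 4.

1 → 6 → 8 → 9 → 10 → 3 → 5 → 7 → 2 → 4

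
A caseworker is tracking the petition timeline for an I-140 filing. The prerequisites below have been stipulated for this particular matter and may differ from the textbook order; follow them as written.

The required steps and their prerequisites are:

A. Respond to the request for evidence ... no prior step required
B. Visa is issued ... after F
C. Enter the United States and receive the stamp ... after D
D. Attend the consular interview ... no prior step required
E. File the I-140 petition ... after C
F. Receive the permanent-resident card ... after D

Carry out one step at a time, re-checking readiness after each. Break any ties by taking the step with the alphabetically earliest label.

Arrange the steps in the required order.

A, D, C, E, F, B

A and D have no prerequisites; A has the earlier label, so A is first.
That leaves D as the only ready step → D.
Ready: C and F. C has the earlier label → C.
Now E and F have their prerequisites met. E has the earlier label, so E next.
Next only F has its prerequisites met → F.
B needed F, now all done → B.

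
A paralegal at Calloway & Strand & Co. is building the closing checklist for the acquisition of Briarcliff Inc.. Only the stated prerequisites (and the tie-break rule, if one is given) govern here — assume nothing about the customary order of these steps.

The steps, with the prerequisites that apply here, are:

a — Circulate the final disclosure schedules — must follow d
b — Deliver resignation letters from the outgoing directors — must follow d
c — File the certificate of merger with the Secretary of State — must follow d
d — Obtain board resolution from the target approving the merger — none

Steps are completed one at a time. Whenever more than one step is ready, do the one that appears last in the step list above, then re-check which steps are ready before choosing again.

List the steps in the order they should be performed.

d, c, b, a

Only d has no prerequisites, so it is first.
Now c, b and a have their prerequisites met. c is listed later, so c next.
Ready: b and a. b is listed later → b.
a needed d, now all done → a.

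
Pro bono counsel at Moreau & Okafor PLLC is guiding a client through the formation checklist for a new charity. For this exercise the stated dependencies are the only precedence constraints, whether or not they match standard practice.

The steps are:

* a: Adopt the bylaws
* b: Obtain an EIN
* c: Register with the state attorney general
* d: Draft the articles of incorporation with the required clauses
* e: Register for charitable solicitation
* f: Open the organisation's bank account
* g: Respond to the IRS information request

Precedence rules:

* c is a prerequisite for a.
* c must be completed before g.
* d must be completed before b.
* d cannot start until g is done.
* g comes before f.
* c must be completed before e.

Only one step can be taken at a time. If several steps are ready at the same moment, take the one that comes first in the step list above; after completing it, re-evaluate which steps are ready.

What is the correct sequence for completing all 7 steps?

c a e g d b f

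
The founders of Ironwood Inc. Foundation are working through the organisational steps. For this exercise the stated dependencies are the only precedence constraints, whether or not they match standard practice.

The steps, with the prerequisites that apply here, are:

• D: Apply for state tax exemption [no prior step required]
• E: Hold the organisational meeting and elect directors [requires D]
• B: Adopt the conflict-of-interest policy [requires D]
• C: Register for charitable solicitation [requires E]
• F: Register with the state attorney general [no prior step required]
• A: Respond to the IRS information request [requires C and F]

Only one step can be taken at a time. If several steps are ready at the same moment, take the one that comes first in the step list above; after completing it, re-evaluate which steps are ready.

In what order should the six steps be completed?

D and F have no prerequisites; D is listed earlier, so D is first.
Now E, B and F have their prerequisites met. E is listed earlier, so E next.
B, C and F are all available; B is listed earlier → B.
Ready: C and F. C is listed earlier → C.
F is the only step now ready → F.
A needed C and F, now all done → A.

D, E, B, C, F, A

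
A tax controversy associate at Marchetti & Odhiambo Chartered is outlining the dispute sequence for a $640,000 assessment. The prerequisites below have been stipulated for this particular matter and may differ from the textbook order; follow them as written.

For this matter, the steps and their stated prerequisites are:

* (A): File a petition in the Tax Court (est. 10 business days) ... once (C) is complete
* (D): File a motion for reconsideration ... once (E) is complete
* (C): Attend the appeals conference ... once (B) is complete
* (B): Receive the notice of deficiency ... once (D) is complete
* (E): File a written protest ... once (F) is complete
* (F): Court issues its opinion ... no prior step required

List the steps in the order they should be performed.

(F), (E), (D), (B), (C), (A)

(F) has no prerequisites → (F) first.
(E) needed (F), now all done → (E).
Next only (D) has its prerequisites met → (D).
That leaves (B) as the only ready step → (B).
That leaves (C) as the only ready step → (C).
(A) needed (C), now all done → (A).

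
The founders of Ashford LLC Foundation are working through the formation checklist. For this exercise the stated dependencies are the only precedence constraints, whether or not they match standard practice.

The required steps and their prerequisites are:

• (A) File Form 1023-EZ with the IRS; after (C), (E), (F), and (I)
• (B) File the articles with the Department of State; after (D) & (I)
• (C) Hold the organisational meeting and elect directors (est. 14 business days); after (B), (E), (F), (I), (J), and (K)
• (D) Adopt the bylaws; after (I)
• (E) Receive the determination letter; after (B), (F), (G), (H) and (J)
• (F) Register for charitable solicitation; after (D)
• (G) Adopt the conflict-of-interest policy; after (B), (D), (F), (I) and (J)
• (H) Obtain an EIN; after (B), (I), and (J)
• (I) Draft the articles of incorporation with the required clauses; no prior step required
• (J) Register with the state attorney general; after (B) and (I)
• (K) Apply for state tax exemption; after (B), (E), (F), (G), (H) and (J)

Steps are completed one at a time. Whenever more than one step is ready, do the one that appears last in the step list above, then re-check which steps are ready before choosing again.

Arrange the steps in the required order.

(I) has no prerequisites → (I) first.
That leaves (D) as the only ready step → (D).
(F) and (B) are both available; (F) is listed later → (F).
(B) is the only step now ready → (B).
(J) needed (I) and (B), now all done → (J).
Now (H) and (G) have their prerequisites met. (H) is listed later, so (H) next.
(G) needed (J), (I), (F), (D) and (B), now all done → (G).
Next only (E) has its prerequisites met → (E).
That leaves (K) as the only ready step → (K).
(C) needed (K), (J), (I), (F), (E) and (B), now all done → (C).
(A) is the only step now ready → (A).

(I) → (D) → (F) → (B) → (J) → (H) → (G) → (E) → (K) → (C) → (A)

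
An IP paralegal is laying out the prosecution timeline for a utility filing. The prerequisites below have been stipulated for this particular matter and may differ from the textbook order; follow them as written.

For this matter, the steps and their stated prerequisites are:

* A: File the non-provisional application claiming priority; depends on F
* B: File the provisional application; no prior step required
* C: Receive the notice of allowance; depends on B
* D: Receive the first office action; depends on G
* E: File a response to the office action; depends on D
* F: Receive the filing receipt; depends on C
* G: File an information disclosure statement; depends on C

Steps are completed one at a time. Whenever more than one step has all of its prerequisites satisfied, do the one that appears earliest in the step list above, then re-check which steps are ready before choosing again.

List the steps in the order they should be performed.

B has no prerequisites → B first.
C needed B, now all done → C.
Ready: F and G. F is listed earlier → F.
A now also ready, so the ready set is {A, G}; A is listed earlier → A.
G needed C, now all done → G.
D needed G, now all done → D.
E needed D, now all done → E.

B, C, F, A, G, D, E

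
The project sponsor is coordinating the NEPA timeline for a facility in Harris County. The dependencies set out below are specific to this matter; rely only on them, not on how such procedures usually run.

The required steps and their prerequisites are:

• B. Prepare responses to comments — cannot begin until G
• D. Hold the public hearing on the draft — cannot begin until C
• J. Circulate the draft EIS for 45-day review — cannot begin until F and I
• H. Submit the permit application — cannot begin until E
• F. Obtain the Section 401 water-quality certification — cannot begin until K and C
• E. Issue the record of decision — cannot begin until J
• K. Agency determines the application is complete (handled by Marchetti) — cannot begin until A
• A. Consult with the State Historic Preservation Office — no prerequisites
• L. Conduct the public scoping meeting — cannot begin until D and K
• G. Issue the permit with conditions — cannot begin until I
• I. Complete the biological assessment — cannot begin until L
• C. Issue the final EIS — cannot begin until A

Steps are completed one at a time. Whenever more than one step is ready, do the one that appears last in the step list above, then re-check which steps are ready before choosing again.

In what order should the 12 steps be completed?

A is the only step with nothing outstanding, so it goes first.
C and K are both available; C is listed later → C.
Now K and D have their prerequisites met. K is listed later, so K next.
Now F and D have their prerequisites met. F is listed later, so F next.
Next only D has its prerequisites met → D.
L is the only step now ready → L.
I needed L, now all done → I.
Now G and J have their prerequisites met. G is listed later, so G next.
Now J and B have their prerequisites met. J is listed later, so J next.
E now also ready, so the ready set is {E, B}; E is listed later → E.
H now also ready, so the ready set is {H, B}; H is listed later → H.
That leaves B as the only ready step → B.

A C K F D L I G J E H B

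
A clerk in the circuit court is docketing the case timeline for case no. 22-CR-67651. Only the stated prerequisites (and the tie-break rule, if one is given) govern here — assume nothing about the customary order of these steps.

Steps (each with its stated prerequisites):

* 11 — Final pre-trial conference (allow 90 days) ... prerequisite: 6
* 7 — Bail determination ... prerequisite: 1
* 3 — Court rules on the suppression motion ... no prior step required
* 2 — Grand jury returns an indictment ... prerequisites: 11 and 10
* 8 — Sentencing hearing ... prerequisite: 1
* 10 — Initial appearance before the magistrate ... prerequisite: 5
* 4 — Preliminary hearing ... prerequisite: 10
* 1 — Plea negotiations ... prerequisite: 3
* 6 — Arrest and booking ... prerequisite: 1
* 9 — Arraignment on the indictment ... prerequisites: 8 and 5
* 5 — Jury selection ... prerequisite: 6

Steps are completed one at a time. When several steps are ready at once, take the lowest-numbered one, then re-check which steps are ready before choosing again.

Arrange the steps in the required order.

Only 3 has no prerequisites, so it is first.
1 needed 3, now all done → 1.
Ready: 6, 7 and 8. 6 has the earlier label → 6.
5 and 11 now also ready, so the ready set is {5, 7, 8, 11}; 5 has the earlier label → 5.
10 now also ready, so the ready set is {7, 8, 10, 11}; 7 has the earlier label → 7.
Ready: 8, 10 and 11. 8 has the earlier label → 8.
9 now also ready, so the ready set is {9, 10, 11}; 9 has the earlier label → 9.
Ready: 10 and 11. 10 has the earlier label → 10.
4 and 11 are both available; 4 has the earlier label → 4.
11 needed 6, now all done → 11.
2 needed 10 and 11, now all done → 2.

3 1 6 5 7 8 9 10 4 11 2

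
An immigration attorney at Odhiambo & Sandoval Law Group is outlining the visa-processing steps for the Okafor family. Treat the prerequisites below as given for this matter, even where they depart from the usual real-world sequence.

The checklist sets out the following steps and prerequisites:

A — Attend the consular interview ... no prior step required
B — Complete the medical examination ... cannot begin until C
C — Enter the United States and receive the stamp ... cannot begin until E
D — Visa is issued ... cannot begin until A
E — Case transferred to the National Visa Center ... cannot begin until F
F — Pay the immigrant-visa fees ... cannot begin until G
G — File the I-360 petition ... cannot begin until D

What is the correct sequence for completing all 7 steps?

Only A has no prerequisites, so it is first.
That leaves D as the only ready step → D.
G is the only step now ready → G.
F needed G, now all done → F.
E needed F, now all done → E.
Next only C has its prerequisites met → C.
B is the only step now ready → B.

A → D → G → F → E → C → B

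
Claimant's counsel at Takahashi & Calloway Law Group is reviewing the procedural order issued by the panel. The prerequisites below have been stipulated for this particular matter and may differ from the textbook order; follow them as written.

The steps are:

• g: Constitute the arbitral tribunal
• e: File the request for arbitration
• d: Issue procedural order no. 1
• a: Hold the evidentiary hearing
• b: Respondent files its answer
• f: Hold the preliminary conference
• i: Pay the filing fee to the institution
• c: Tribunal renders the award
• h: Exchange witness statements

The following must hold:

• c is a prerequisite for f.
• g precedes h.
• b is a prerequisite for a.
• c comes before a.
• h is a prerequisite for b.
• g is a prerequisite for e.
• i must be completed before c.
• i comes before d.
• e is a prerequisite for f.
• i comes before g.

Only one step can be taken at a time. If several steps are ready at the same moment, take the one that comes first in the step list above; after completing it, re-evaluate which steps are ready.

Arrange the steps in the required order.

i, g, e, d, c, f, h, b, a

i has no prerequisites → i first.
g, d and c are all available; g is listed earlier → g.
e, d, c and h are all available; e is listed earlier → e.
Ready: d, c and h. d is listed earlier → d.
Ready: c and h. c is listed earlier → c.
f now also ready, so the ready set is {f, h}; f is listed earlier → f.
That leaves h as the only ready step → h.
b is the only step now ready → b.
a needed b and c, now all done → a.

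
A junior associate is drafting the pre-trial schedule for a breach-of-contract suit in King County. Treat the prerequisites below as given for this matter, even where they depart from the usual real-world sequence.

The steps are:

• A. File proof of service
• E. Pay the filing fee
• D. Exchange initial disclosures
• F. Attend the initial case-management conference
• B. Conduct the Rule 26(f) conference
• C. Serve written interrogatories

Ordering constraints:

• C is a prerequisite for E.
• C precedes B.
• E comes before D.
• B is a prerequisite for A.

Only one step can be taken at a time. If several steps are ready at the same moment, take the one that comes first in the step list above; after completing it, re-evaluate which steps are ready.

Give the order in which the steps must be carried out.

F, C, E, D, B, A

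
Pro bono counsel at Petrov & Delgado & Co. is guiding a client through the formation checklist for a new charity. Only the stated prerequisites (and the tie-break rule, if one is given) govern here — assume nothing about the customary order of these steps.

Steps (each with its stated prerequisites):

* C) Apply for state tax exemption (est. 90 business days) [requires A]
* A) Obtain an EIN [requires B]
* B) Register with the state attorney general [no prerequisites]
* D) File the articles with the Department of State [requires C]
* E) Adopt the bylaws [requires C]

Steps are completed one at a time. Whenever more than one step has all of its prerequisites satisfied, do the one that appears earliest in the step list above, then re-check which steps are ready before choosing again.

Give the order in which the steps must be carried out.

Only B has no prerequisites, so it is first.
That leaves A as the only ready step → A.
Next only C has its prerequisites met → C.
Ready: D and E. D is listed earlier → D.
E needed C, now all done → E.

B, A, C, D, E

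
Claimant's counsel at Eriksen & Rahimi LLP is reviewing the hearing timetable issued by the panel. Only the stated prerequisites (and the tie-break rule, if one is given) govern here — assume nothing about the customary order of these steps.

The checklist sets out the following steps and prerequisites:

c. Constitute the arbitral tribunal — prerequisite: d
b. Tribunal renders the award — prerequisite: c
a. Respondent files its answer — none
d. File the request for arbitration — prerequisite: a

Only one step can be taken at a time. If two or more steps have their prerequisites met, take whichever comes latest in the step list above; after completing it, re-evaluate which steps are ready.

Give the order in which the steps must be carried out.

a has no prerequisites → a first.
Next only d has its prerequisites met → d.
c needed d, now all done → c.
Next only b has its prerequisites met → b.

a d c b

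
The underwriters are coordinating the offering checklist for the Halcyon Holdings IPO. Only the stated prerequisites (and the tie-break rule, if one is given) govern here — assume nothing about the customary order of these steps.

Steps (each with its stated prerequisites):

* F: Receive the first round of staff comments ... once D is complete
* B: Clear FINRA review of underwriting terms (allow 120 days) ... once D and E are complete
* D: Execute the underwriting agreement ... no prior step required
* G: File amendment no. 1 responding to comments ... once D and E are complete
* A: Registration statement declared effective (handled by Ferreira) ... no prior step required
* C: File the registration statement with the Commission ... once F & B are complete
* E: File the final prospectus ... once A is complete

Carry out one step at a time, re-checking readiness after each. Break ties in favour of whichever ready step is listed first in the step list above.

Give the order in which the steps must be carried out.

Nothing is required for D and A. D is listed earlier → D first.
Ready: F and A. F is listed earlier → F.
Next only A has its prerequisites met → A.
E needed A, now all done → E.
Ready: B and G. B is listed earlier → B.
C now also ready, so the ready set is {G, C}; G is listed earlier → G.
C needed F and B, now all done → C.

D → F → A → E → B → G → C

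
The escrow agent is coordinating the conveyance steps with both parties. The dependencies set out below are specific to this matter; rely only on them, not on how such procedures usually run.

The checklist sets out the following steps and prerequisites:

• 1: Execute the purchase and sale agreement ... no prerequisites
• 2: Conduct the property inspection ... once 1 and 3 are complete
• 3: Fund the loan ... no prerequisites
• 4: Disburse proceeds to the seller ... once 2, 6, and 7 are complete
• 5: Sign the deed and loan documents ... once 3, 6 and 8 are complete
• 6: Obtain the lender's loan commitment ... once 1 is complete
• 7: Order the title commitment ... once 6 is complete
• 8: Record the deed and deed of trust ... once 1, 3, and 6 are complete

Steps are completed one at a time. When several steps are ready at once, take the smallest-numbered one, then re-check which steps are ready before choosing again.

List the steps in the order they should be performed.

1 and 3 have no prerequisites; 1 has the earlier label, so 1 is first.
6 now also ready, so the ready set is {3, 6}; 3 has the earlier label → 3.
2 now also ready, so the ready set is {2, 6}; 2 has the earlier label → 2.
6 needed 1, now all done → 6.
Now 7 and 8 have their prerequisites met. 7 has the earlier label, so 7 next.
Ready: 4 and 8. 4 has the earlier label → 4.
8 needed 1, 3 and 6, now all done → 8.
Next only 5 has its prerequisites met → 5.

1 3 2 6 7 4 8 5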